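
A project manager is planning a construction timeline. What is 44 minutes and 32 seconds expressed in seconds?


Minutes: 44
Extra seconds: 32
Seconds per minute: 60
Minutes to seconds: 44 x 60 = 2640
Total: 2640 + 32 = 2672

2672


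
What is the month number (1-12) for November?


Calendar month order:
10. October
11. November <--
12. December
November is month number 11

11


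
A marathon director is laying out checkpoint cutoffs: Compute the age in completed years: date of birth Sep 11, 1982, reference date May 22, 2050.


Birth: 1982-09-11
Reference: 2050-05-22
Year difference: 2050 - 1982 = 68
Has birthday (09-11) occurred by 05-22? No
Birthday not yet reached this year -> subtract 1
Age in full years: 67

67


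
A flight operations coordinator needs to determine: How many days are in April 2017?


Month: April
Year: 2017
April is a 30-day month
Total: 30 days

30


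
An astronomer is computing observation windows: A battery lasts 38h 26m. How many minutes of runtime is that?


Hours: 38
Extra minutes: 26
Minutes per hour: 60
Hours to minutes: 38 x 60 = 2280
Total: 2280 + 26 = 2306

2306


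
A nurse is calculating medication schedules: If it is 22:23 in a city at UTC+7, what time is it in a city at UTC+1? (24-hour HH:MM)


Local time: 22:23 at UTC+7 (offset 7h)
Target zone: UTC+1 (offset 1h)
Difference: 1 - (7) = -6 hours
Calculation: 22 + (-6) = 16
Result: 16:23

16:23


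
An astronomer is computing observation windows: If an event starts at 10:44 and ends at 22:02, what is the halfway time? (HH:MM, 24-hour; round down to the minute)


Start time: 10:44 = 644 minutes from midnight
End time: 22:02 = 1322 minutes from midnight
Sum: 644 + 1322 = 1966
Midpoint: 1966 / 2 = 983 minutes
Convert: 983 / 60 = 16 hours, 23 minutes
Result: 16:23

16:23


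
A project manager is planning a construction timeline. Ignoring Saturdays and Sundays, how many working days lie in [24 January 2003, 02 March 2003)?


Start: 2003-01-24 (Friday)
End (exclusive): 2003-03-02 (Sunday)
Total calendar days: 37
Full weeks: 37 // 7 = 5 -> 25 weekdays
Remaining 2 days starting on Friday:
  Fri(w), Sat(-) -> 1 weekdays
Total business days: 25 + 1 = 26

26


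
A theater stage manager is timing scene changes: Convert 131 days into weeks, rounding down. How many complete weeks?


Total days: 131
Days per week: 7
Division: 131 / 7 = 18 remainder 5
Complete weeks: 18
Remaining days: 5

18


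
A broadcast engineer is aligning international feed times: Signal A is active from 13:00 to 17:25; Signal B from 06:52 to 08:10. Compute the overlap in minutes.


Interval A: [780, 1045] minutes from midnight
Interval B: [412, 490] minutes from midnight
Overlap start = max(780, 412) = 780
Overlap end = min(1045, 490) = 490
End <= start, so the intervals do not overlap: 0 minutes

0


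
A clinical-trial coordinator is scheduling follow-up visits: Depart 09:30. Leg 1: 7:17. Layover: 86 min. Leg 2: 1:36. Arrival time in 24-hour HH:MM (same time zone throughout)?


Depart: 09:30
Leg 1: +437 min -> 16:47
Layover: +86 min -> 18:13
Leg 2: +96 min -> 19:49
Total travel: 619 minutes = 10h 19m
Arrival: 19:49

19:49


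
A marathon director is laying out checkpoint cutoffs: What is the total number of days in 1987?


Year: 1987
Check leap year rules:
Divisible by 4? No
1987 is not a leap year
Days: 365

365


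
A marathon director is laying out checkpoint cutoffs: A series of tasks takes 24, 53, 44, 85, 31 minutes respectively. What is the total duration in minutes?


Durations: 24, 53, 44, 85, 31
Running sum: 24
+ 53 = 77
+ 44 = 121
+ 85 = 206
+ 31 = 237
Total duration: 237 minutes
That is 3 hours and 57 minutes

237


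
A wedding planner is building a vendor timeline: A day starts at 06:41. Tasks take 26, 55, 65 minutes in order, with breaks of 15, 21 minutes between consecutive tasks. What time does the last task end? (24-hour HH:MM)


Start: 06:41 = 401 min from midnight
  after task 1 (26 min): 07:07
  after break (15 min): 07:22
  after task 2 (55 min): 08:17
  after break (21 min): 08:38
  after task 3 (65 min): 09:43
Total elapsed: 182 minutes
End time: 09:43

09:43


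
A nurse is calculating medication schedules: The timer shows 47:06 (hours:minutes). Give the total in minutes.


Hours: 47
Minutes: 6
Convert hours to minutes: 47 x 60 = 2820
Add remaining minutes: 2820 + 6 = 2826

2826


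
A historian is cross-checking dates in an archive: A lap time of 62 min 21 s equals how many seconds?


Minutes: 62
Seconds: 21
Convert minutes to seconds: 62 x 60 = 3720
Add remaining seconds: 3720 + 21 = 3741

3741


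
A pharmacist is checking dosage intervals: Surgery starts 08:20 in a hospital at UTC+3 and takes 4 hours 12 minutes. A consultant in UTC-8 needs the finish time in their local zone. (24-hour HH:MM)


Start: 08:20 in UTC+3
Step 1 - add duration:
  minutes: 20 + 12 = 32
  hours: 8 + 4 + 0 = 12
  end in UTC+3: 12:32
Step 2 - convert UTC+3 -> UTC-8:
  offset difference: -8 - (3) = -11 hours
  12 + (-11) = 1 -> mod 24 = 1
Result: 01:32 in UTC-8

01:32


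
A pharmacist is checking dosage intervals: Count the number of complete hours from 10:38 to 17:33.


Start: 10:38
End: 17:33
Hour difference: 17 - 10 = 7 hours
Minute difference: 33 - 38 = -5 minutes
Total minutes: 415
Complete hours: 415 / 60 = 6 (remainder 55)

6


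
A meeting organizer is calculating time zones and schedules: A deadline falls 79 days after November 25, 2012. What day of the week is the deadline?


Start: 2012-11-25 (Sunday)
Step 1 - find target date: add 79 days
  2012-11-25 + 79 days = 2013-02-12
Step 2 - day of week:
  79 mod 7 = 2
  Sunday + 2 days -> Tuesday
Result: Tuesday (2013-02-12)

Tuesday


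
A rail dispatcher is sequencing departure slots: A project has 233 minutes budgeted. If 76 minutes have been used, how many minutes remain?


Total budget: 233 minutes
Time used: 76 minutes
Remaining: 233 - 76 = 157 minutes
Percent used: 32.6%
Percent remaining: 67.4%

157


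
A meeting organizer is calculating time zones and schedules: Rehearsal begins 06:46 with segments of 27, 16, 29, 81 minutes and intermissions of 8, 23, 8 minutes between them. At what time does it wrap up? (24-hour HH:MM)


Start: 06:46 = 406 min from midnight
  after task 1 (27 min): 07:13
  after break (8 min): 07:21
  after task 2 (16 min): 07:37
  after break (23 min): 08:00
  after task 3 (29 min): 08:29
  after break (8 min): 08:37
  after task 4 (81 min): 09:58
Total elapsed: 192 minutes
End time: 09:58

09:58


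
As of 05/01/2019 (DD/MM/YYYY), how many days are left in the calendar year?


Start: January 05, 2019
End: December 31, 2019
Days left in January: 26
February: 28
March: 31
April: 30
May: 31
... plus remaining months
Sum of remaining months: 334
Total: 26 + 334 = 360

360


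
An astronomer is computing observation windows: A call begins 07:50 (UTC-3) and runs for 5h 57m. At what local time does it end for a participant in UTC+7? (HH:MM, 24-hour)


Start: 07:50 in UTC-3
Step 1 - add duration:
  minutes: 50 + 57 = 107 (carry 1h)
  hours: 7 + 5 + 1 = 13
  end in UTC-3: 13:47
Step 2 - convert UTC-3 -> UTC+7:
  offset difference: 7 - (-3) = 10 hours
  13 + (10) = 23 -> mod 24 = 23
Result: 23:47 in UTC+7

23:47


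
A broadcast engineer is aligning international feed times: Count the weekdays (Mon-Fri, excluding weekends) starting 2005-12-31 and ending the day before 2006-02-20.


Start: 2005-12-31 (Saturday)
End (exclusive): 2006-02-20 (Monday)
Total calendar days: 51
Full weeks: 51 // 7 = 7 -> 35 weekdays
Remaining 2 days starting on Saturday:
  Sat(-), Sun(-) -> 0 weekdays
Total business days: 35 + 0 = 35

35


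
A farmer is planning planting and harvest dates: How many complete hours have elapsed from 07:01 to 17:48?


Start: 07:01
End: 17:48
Hour difference: 17 - 7 = 10 hours
Minute difference: 48 - 1 = 47 minutes
Total minutes: 647
Complete hours: 647 / 60 = 10 (remainder 47)

10


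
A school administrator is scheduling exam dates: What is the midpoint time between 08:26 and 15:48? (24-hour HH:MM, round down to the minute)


Start time: 08:26 = 506 minutes from midnight
End time: 15:48 = 948 minutes from midnight
Sum: 506 + 948 = 1454
Midpoint: 1454 / 2 = 727 minutes
Convert: 727 / 60 = 12 hours, 7 minutes
Result: 12:07

12:07


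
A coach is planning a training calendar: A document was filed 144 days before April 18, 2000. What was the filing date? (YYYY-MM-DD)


Start: 2000-04-18
Subtracting 144 days
Days already passed in April: 18
After going back through April: 126 more days to subtract
March 2000: 31 days, 95 remaining
February 2000: 29 days, 66 remaining
January 2000: 31 days, 35 remaining
December 1999: 31 days, 4 remaining
Result: 1999-11-26

1999-11-26


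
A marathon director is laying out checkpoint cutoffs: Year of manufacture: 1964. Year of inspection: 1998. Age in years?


Birth year: 1964
Current year: 1998
Age = current year - birth year
Age = 1998 - 1964 = 34

34


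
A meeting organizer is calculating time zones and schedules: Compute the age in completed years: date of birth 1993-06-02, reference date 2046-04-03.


Birth: 1993-06-02
Reference: 2046-04-03
Year difference: 2046 - 1993 = 53
Has birthday (06-02) occurred by 04-03? No
Birthday not yet reached this year -> subtract 1
Age in full years: 52

52


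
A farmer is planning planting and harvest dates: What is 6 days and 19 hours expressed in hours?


Days: 6
Extra hours: 19
Hours per day: 24
Days to hours: 6 x 24 = 144
Total: 144 + 19 = 163

163


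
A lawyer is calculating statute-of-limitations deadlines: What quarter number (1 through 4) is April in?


Month: April (month 4)
Q1: January-March (months 1-3)
Q2: April-June (months 4-6)
Q3: July-September (months 7-9)
Q4: October-December (months 10-12)
Month 4 falls in Q2

2


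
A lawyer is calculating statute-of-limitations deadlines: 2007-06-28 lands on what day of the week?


Date: 2007-06-28
January 1, 2007 is a Monday
Day of year: 179
Offset from Jan 1: 178 days
178 mod 7 = 3
Result: Thursday

Thursday


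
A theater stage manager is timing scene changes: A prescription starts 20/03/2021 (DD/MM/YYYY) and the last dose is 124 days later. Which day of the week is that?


Start: 2021-03-20 (Saturday)
Step 1 - find target date: add 124 days
  2021-03-20 + 124 days = 2021-07-22
Step 2 - day of week:
  124 mod 7 = 5
  Saturday + 5 days -> Thursday
Result: Thursday (2021-07-22)

Thursday


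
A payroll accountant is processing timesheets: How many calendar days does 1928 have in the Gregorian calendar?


Year: 1928
Check leap year rules:
Divisible by 4? Yes
Divisible by 100? No
1928 is a leap year
Days: 366

366


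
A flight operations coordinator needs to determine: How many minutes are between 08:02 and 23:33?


Start time: 08:02 = 482 minutes from midnight
End time: 23:33 = 1413 minutes from midnight
Difference: 1413 - 482 = 931 minutes
That is 15 hours and 31 minutes

931


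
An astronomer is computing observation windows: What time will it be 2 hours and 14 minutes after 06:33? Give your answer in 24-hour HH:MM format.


Start time: 06:33
Adding: 2 hours 14 minutes
Minutes: 33 + 14 = 47
Hours: 6 + 2 + 0 = 8
Result: 08:47

08:47


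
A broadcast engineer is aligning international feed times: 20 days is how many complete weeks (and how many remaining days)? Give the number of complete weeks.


Total days: 20
Days per week: 7
Division: 20 / 7 = 2 remainder 6
Complete weeks: 2
Remaining days: 6

2


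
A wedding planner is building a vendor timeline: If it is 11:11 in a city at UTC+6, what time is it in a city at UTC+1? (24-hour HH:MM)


Local time: 11:11 at UTC+6 (offset 6h)
Target zone: UTC+1 (offset 1h)
Difference: 1 - (6) = -5 hours
Calculation: 11 + (-5) = 6
Result: 06:11

06:11


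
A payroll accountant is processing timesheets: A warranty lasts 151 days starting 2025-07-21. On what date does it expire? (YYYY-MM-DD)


Start: 2025-07-21
Adding 151 days
Days remaining in July: 10
After July: 141 days still to add
August 2025: 31 days, 110 remaining
September 2025: 30 days, 80 remaining
October 2025: 31 days, 49 remaining
November 2025: 30 days, 19 remaining
Result: 2025-12-19

2025-12-19


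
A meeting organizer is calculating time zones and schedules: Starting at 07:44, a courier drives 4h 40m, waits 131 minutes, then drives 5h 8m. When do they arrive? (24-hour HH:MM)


Depart: 07:44
Leg 1: +280 min -> 12:24
Layover: +131 min -> 14:35
Leg 2: +308 min -> 19:43
Total travel: 719 minutes = 11h 59m
Arrival: 19:43

19:43


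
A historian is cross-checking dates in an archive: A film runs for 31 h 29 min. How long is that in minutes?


Hours: 31
Minutes: 29
Convert hours to minutes: 31 x 60 = 1860
Add remaining minutes: 1860 + 29 = 1889

1889


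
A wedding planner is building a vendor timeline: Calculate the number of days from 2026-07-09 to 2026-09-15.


Start date: 2026-07-09
End date: 2026-09-15
Jul 2026: +23 days
Aug 2026: +31 days
Sep 2026: +14 days
Total: 68 days

68


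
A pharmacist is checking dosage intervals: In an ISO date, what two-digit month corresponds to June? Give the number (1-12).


Calendar month order:
5. May
6. June <--
7. July
June is month number 6

6


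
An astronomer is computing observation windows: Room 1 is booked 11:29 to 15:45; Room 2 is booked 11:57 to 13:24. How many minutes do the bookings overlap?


Interval A: [689, 945] minutes from midnight
Interval B: [717, 804] minutes from midnight
Overlap start = max(689, 717) = 717
Overlap end = min(945, 804) = 804
Overlap = 804 - 717 = 87 minutes

87


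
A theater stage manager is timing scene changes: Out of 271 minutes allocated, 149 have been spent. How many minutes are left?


Total budget: 271 minutes
Time used: 149 minutes
Remaining: 271 - 149 = 122 minutes
Percent used: 55.0%
Percent remaining: 45.0%

122


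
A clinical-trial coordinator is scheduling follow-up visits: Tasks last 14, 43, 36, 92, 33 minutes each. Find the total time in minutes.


Durations: 14, 43, 36, 92, 33
Running sum: 14
+ 43 = 57
+ 36 = 93
+ 92 = 185
+ 33 = 218
Total duration: 218 minutes
That is 3 hours and 38 minutes

218


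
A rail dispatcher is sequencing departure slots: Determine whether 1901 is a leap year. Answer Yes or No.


Year: 1901
Divisible by 4? 1901 / 4 = 475.25 -> No
Not divisible by 4, so NOT a leap year

No


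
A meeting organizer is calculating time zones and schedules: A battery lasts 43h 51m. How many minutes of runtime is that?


Hours: 43
Extra minutes: 51
Minutes per hour: 60
Hours to minutes: 43 x 60 = 2580
Total: 2580 + 51 = 2631

2631


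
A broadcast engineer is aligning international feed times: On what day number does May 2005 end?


Month: May
Year: 2005
May is a 31-day month
Total: 31 days

31


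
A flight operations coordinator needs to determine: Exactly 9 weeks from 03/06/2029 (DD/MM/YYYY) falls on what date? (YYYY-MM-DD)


Start: 2029-06-03
Weeks to add: 9
Convert to days: 9 x 7 = 63 days
Add 63 days to 2029-06-03
Result: 2029-08-05

2029-08-05


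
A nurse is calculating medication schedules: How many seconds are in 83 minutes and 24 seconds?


Minutes: 83
Seconds: 24
Convert minutes to seconds: 83 x 60 = 4980
Add remaining seconds: 4980 + 24 = 5004

5004


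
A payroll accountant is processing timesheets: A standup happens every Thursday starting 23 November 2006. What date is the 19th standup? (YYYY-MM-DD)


First occurrence: 2006-11-23 (occurrence 1)
Each occurrence is 7 days after the previous.
Occurrence 19 is 18 weeks after the first.
18 weeks = 126 days
2006-11-23 + 126 days = 2007-03-29

2007-03-29


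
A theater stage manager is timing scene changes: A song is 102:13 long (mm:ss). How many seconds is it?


Minutes: 102
Extra seconds: 13
Seconds per minute: 60
Minutes to seconds: 102 x 60 = 6120
Total: 6120 + 13 = 6133

6133


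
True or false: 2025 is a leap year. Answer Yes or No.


Year: 2025
Divisible by 4? 2025 / 4 = 506.25 -> No
Not divisible by 4, so NOT a leap year

No


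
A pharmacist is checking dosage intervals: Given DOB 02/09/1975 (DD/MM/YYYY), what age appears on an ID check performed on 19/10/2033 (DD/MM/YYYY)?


Birth: 1975-09-02
Reference: 2033-10-19
Year difference: 2033 - 1975 = 58
Has birthday (09-02) occurred by 10-19? Yes
Age in full years: 58

58


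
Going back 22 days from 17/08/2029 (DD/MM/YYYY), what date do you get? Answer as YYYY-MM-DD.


Start: 2029-08-17
Subtracting 22 days
Days already passed in August: 17
After going back through August: 5 more days to subtract
July 2029 has 31 days, need 5
Result: 2029-07-26

2029-07-26


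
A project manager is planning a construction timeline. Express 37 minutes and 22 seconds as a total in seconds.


Minutes: 37
Seconds: 22
Convert minutes to seconds: 37 x 60 = 2220
Add remaining seconds: 2220 + 22 = 2242

2242


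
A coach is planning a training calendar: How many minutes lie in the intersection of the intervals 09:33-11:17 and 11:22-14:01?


Interval A: [573, 677] minutes from midnight
Interval B: [682, 841] minutes from midnight
Overlap start = max(573, 682) = 682
Overlap end = min(677, 841) = 677
End <= start, so the intervals do not overlap: 0 minutes

0


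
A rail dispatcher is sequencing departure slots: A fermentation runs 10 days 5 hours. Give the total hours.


Days: 10
Extra hours: 5
Hours per day: 24
Days to hours: 10 x 24 = 240
Total: 240 + 5 = 245

245


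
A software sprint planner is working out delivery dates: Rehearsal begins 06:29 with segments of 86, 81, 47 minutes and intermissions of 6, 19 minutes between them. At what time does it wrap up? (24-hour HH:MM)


Start: 06:29 = 389 min from midnight
  after task 1 (86 min): 07:55
  after break (6 min): 08:01
  after task 2 (81 min): 09:22
  after break (19 min): 09:41
  after task 3 (47 min): 10:28
Total elapsed: 239 minutes
End time: 10:28

10:28


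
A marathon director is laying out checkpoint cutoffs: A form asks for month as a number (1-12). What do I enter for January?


Calendar month order:
1. January <--
2. February
January is month number 1

1


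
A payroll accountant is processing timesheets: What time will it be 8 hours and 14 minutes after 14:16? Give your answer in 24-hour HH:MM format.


Start time: 14:16
Adding: 8 hours 14 minutes
Minutes: 16 + 14 = 30
Hours: 14 + 8 + 0 = 22
Result: 22:30

22:30


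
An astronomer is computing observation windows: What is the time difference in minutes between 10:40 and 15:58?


Start time: 10:40 = 640 minutes from midnight
End time: 15:58 = 958 minutes from midnight
Difference: 958 - 640 = 318 minutes
That is 5 hours and 18 minutes

318


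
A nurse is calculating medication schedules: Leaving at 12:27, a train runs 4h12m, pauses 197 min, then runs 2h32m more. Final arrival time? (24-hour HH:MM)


Depart: 12:27
Leg 1: +252 min -> 16:39
Layover: +197 min -> 19:56
Leg 2: +152 min -> 22:28
Total travel: 601 minutes = 10h 1m
Arrival: 22:28

22:28


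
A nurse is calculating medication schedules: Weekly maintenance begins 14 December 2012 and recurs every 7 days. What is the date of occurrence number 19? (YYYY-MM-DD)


First occurrence: 2012-12-14 (occurrence 1)
Each occurrence is 7 days after the previous.
Occurrence 19 is 18 weeks after the first.
18 weeks = 126 days
2012-12-14 + 126 days = 2013-04-19

2013-04-19


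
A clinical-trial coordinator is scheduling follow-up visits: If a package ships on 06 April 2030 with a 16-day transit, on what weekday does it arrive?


Start: 2030-04-06 (Saturday)
Step 1 - find target date: add 16 days
  2030-04-06 + 16 days = 2030-04-22
Step 2 - day of week:
  16 mod 7 = 2
  Saturday + 2 days -> Monday
Result: Monday (2030-04-22)

Monday


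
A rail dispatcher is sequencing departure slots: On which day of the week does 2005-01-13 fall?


Date: 2005-01-13
January 1, 2005 is a Saturday
Day of year: 13
Offset from Jan 1: 12 days
12 mod 7 = 5
Result: Thursday

Thursday


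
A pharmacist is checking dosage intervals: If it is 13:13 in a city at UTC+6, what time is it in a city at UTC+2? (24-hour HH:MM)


Local time: 13:13 at UTC+6 (offset 6h)
Target zone: UTC+2 (offset 2h)
Difference: 2 - (6) = -4 hours
Calculation: 13 + (-4) = 9
Result: 09:13

09:13


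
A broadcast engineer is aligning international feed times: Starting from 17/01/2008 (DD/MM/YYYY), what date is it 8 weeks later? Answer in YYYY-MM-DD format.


Start: 2008-01-17
Weeks to add: 8
Convert to days: 8 x 7 = 56 days
Add 56 days to 2008-01-17
Result: 2008-03-13

2008-03-13


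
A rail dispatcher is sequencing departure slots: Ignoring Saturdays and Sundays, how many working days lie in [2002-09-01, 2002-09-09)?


Start: 2002-09-01 (Sunday)
End (exclusive): 2002-09-09 (Monday)
Total calendar days: 8
Full weeks: 8 // 7 = 1 -> 5 weekdays
Remaining 1 days starting on Sunday:
  Sun(-) -> 0 weekdays
Total business days: 5 + 0 = 5

5


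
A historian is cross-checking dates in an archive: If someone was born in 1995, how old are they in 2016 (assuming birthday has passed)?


Birth year: 1995
Current year: 2016
Age = current year - birth year
Age = 2016 - 1995 = 21

21


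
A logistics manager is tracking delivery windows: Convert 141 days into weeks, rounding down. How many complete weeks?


Total days: 141
Days per week: 7
Division: 141 / 7 = 20 remainder 1
Complete weeks: 20
Remaining days: 1

20


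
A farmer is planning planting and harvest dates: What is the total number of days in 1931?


Year: 1931
Check leap year rules:
Divisible by 4? No
1931 is not a leap year
Days: 365

365


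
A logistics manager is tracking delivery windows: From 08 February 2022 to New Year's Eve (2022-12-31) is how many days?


Start: February 08, 2022
End: December 31, 2022
Days left in February: 20
March: 31
April: 30
May: 31
June: 30
... plus remaining months
Sum of remaining months: 306
Total: 20 + 306 = 326

326


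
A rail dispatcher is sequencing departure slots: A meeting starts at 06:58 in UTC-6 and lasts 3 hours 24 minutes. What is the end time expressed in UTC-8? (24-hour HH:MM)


Start: 06:58 in UTC-6
Step 1 - add duration:
  minutes: 58 + 24 = 82 (carry 1h)
  hours: 6 + 3 + 1 = 10
  end in UTC-6: 10:22
Step 2 - convert UTC-6 -> UTC-8:
  offset difference: -8 - (-6) = -2 hours
  10 + (-2) = 8 -> mod 24 = 8
Result: 08:22 in UTC-8

08:22


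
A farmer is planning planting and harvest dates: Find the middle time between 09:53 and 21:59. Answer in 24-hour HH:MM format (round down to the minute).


Start time: 09:53 = 593 minutes from midnight
End time: 21:59 = 1319 minutes from midnight
Sum: 593 + 1319 = 1912
Midpoint: 1912 / 2 = 956 minutes
Convert: 956 / 60 = 15 hours, 56 minutes
Result: 15:56

15:56


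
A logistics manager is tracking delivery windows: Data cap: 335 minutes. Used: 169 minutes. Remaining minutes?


Total budget: 335 minutes
Time used: 169 minutes
Remaining: 335 - 169 = 166 minutes
Percent used: 50.4%
Percent remaining: 49.6%

166


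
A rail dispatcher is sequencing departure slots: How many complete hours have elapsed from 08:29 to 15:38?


Start: 08:29
End: 15:38
Hour difference: 15 - 8 = 7 hours
Minute difference: 38 - 29 = 9 minutes
Total minutes: 429
Complete hours: 429 / 60 = 7 (remainder 9)

7


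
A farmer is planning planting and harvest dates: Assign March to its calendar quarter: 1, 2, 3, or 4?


Month: March (month 3)
Q1: January-March (months 1-3)
Q2: April-June (months 4-6)
Q3: July-September (months 7-9)
Q4: October-December (months 10-12)
Month 3 falls in Q1

1


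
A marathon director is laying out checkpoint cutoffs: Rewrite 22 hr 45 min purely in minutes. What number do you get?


Hours: 22
Extra minutes: 45
Minutes per hour: 60
Hours to minutes: 22 x 60 = 1320
Total: 1320 + 45 = 1365

1365


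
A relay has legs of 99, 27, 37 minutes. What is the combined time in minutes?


Durations: 99, 27, 37
Running sum: 99
+ 27 = 126
+ 37 = 163
Total duration: 163 minutes
That is 2 hours and 43 minutes

163


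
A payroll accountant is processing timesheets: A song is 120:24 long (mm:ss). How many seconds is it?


Minutes: 120
Extra seconds: 24
Seconds per minute: 60
Minutes to seconds: 120 x 60 = 7200
Total: 7200 + 24 = 7224

7224


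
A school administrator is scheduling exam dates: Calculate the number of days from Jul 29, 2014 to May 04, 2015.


Start date: 2014-07-29
End date: 2015-05-04
Jul 2014: +3 days
Aug 2014: +31 days
Sep 2014: +30 days
... (8 more months)
Total: 279 days

279


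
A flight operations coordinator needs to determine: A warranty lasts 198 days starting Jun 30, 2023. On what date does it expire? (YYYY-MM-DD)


Start: 2023-06-30
Adding 198 days
Days remaining in June: 0
After June: 198 days still to add
July 2023: 31 days, 167 remaining
August 2023: 31 days, 136 remaining
September 2023: 30 days, 106 remaining
October 2023: 31 days, 75 remaining
Result: 2024-01-14

2024-01-14


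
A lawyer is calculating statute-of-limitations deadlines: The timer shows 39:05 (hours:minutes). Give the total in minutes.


Hours: 39
Minutes: 5
Convert hours to minutes: 39 x 60 = 2340
Add remaining minutes: 2340 + 5 = 2345

2345


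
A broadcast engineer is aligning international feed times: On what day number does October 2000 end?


Month: October
Year: 2000
October is a 31-day month
Total: 31 days

31


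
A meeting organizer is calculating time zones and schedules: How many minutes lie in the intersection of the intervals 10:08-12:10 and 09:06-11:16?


Interval A: [608, 730] minutes from midnight
Interval B: [546, 676] minutes from midnight
Overlap start = max(608, 546) = 608
Overlap end = min(730, 676) = 676
Overlap = 676 - 608 = 68 minutes

68


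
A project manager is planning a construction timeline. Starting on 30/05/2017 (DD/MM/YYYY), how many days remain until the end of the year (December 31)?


Start: May 30, 2017
End: December 31, 2017
Days left in May: 1
June: 30
July: 31
August: 31
September: 30
... plus remaining months
Sum of remaining months: 214
Total: 1 + 214 = 215

215


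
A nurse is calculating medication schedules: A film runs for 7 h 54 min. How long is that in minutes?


Hours: 7
Minutes: 54
Convert hours to minutes: 7 x 60 = 420
Add remaining minutes: 420 + 54 = 474

474


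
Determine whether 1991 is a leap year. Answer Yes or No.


Year: 1991
Divisible by 4? 1991 / 4 = 497.75 -> No
Not divisible by 4, so NOT a leap year

No


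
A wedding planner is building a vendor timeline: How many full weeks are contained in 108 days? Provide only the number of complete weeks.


Total days: 108
Days per week: 7
Division: 108 / 7 = 15 remainder 3
Complete weeks: 15
Remaining days: 3

15


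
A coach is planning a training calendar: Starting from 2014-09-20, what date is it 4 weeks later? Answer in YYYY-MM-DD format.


Start: 2014-09-20
Weeks to add: 4
Convert to days: 4 x 7 = 28 days
Add 28 days to 2014-09-20
Result: 2014-10-18

2014-10-18


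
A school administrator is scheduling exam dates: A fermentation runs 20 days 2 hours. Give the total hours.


Days: 20
Extra hours: 2
Hours per day: 24
Days to hours: 20 x 24 = 480
Total: 480 + 2 = 482

482


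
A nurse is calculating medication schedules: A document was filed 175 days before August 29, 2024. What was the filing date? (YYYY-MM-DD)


Start: 2024-08-29
Subtracting 175 days
Days already passed in August: 29
After going back through August: 146 more days to subtract
July 2024: 31 days, 115 remaining
June 2024: 30 days, 85 remaining
May 2024: 31 days, 54 remaining
April 2024: 30 days, 24 remaining
Result: 2024-03-07

2024-03-07


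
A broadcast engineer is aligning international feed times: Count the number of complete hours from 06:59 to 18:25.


Start: 06:59
End: 18:25
Hour difference: 18 - 6 = 12 hours
Minute difference: 25 - 59 = -34 minutes
Total minutes: 686
Complete hours: 686 / 60 = 11 (remainder 26)

11


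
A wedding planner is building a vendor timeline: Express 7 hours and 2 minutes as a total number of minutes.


Hours: 7
Extra minutes: 2
Minutes per hour: 60
Hours to minutes: 7 x 60 = 420
Total: 420 + 2 = 422

422


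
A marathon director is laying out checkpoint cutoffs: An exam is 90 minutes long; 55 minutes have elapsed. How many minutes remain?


Total budget: 90 minutes
Time used: 55 minutes
Remaining: 90 - 55 = 35 minutes
Percent used: 61.1%
Percent remaining: 38.9%

35


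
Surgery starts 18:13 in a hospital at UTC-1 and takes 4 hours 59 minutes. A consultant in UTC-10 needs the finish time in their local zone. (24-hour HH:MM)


Start: 18:13 in UTC-1
Step 1 - add duration:
  minutes: 13 + 59 = 72 (carry 1h)
  hours: 18 + 4 + 1 = 23
  end in UTC-1: 23:12
Step 2 - convert UTC-1 -> UTC-10:
  offset difference: -10 - (-1) = -9 hours
  23 + (-9) = 14 -> mod 24 = 14
Result: 14:12 in UTC-10

14:12


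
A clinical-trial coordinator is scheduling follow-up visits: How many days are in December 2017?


Month: December
Year: 2017
December is a 31-day month
Total: 31 days

31


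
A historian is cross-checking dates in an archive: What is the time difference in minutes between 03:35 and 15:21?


Start time: 03:35 = 215 minutes from midnight
End time: 15:21 = 921 minutes from midnight
Difference: 921 - 215 = 706 minutes
That is 11 hours and 46 minutes

706


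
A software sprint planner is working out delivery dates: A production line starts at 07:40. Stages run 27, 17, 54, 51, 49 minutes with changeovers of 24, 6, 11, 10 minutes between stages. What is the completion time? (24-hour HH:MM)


Start: 07:40 = 460 min from midnight
  after task 1 (27 min): 08:07
  after break (24 min): 08:31
  after task 2 (17 min): 08:48
  after break (6 min): 08:54
  after task 3 (54 min): 09:48
  after break (11 min): 09:59
  after task 4 (51 min): 10:50
  after break (10 min): 11:00
  after task 5 (49 min): 11:49
Total elapsed: 249 minutes
End time: 11:49

11:49


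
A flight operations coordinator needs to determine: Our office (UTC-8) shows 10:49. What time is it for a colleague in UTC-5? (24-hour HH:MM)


Local time: 10:49 at UTC-8 (offset -8h)
Target zone: UTC-5 (offset -5h)
Difference: -5 - (-8) = 3 hours
Calculation: 10 + (3) = 13
Result: 13:49

13:49


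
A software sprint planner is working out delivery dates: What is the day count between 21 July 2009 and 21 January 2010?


Start date: 2009-07-21
End date: 2010-01-21
Jul 2009: +11 days
Aug 2009: +31 days
Sep 2009: +30 days
... (4 more months)
Total: 184 days

184


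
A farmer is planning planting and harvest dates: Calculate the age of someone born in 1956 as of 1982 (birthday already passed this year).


Birth year: 1956
Current year: 1982
Age = current year - birth year
Age = 1982 - 1956 = 26

26


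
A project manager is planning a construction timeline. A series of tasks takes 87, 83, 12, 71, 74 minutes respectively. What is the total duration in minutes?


Durations: 87, 83, 12, 71, 74
Running sum: 87
+ 83 = 170
+ 12 = 182
+ 71 = 253
+ 74 = 327
Total duration: 327 minutes
That is 5 hours and 27 minutes

327


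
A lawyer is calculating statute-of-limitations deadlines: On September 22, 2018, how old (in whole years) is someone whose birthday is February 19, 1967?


Birth: 1967-02-19
Reference: 2018-09-22
Year difference: 2018 - 1967 = 51
Has birthday (02-19) occurred by 09-22? Yes
Age in full years: 51

51


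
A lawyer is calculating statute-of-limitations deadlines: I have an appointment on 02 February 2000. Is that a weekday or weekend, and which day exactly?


Date: 2000-02-02
January 1, 2000 is a Saturday
Day of year: 33
Offset from Jan 1: 32 days
32 mod 7 = 4
Result: Wednesday

Wednesday


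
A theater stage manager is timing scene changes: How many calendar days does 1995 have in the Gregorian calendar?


Year: 1995
Check leap year rules:
Divisible by 4? No
1995 is not a leap year
Days: 365

365


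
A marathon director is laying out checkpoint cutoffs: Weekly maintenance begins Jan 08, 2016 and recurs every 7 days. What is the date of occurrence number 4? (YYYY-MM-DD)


First occurrence: 2016-01-08 (occurrence 1)
Each occurrence is 7 days after the previous.
Occurrence 4 is 3 weeks after the first.
3 weeks = 21 days
2016-01-08 + 21 days = 2016-01-29

2016-01-29


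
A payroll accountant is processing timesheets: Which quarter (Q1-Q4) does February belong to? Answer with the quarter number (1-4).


Month: February (month 2)
Q1: January-March (months 1-3)
Q2: April-June (months 4-6)
Q3: July-September (months 7-9)
Q4: October-December (months 10-12)
Month 2 falls in Q1

1


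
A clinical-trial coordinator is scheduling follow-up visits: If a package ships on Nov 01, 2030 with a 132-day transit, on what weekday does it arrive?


Start: 2030-11-01 (Friday)
Step 1 - find target date: add 132 days
  2030-11-01 + 132 days = 2031-03-13
Step 2 - day of week:
  132 mod 7 = 6
  Friday + 6 days -> Thursday
Result: Thursday (2031-03-13)

Thursday


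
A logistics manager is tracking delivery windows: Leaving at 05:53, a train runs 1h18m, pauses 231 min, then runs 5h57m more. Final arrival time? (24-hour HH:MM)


Depart: 05:53
Leg 1: +78 min -> 07:11
Layover: +231 min -> 11:02
Leg 2: +357 min -> 16:59
Total travel: 666 minutes = 11h 6m
Arrival: 16:59

16:59


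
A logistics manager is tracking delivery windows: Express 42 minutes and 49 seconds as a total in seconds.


Minutes: 42
Seconds: 49
Convert minutes to seconds: 42 x 60 = 2520
Add remaining seconds: 2520 + 49 = 2569

2569


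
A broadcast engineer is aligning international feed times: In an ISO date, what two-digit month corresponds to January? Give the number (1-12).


Calendar month order:
1. January <--
2. February
January is month number 1

1


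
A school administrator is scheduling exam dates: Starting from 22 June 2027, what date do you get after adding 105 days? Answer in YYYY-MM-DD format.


Start: 2027-06-22
Adding 105 days
Days remaining in June: 8
After June: 97 days still to add
July 2027: 31 days, 66 remaining
August 2027: 31 days, 35 remaining
September 2027: 30 days, 5 remaining
October 2027 has 31 days, need 5
Result: 2027-10-05

2027-10-05


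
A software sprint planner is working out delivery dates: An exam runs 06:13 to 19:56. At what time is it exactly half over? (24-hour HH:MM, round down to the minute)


Start time: 06:13 = 373 minutes from midnight
End time: 19:56 = 1196 minutes from midnight
Sum: 373 + 1196 = 1569
Midpoint: 1569 / 2 = 784 minutes
Convert: 784 / 60 = 13 hours, 4 minutes
Result: 13:04

13:04


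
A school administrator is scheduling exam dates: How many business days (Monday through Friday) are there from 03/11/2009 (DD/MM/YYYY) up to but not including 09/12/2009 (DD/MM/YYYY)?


Start: 2009-11-03 (Tuesday)
End (exclusive): 2009-12-09 (Wednesday)
Total calendar days: 36
Full weeks: 36 // 7 = 5 -> 25 weekdays
Remaining 1 days starting on Tuesday:
  Tue(w) -> 1 weekdays
Total business days: 25 + 1 = 26

26


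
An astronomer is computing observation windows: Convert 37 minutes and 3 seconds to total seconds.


Minutes: 37
Extra seconds: 3
Seconds per minute: 60
Minutes to seconds: 37 x 60 = 2220
Total: 2220 + 3 = 2223

2223


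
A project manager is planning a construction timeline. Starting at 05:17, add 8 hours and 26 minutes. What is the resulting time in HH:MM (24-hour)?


Start time: 05:17
Adding: 8 hours 26 minutes
Minutes: 17 + 26 = 43
Hours: 5 + 8 + 0 = 13
Result: 13:43

13:43


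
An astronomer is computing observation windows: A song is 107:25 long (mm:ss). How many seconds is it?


Minutes: 107
Extra seconds: 25
Seconds per minute: 60
Minutes to seconds: 107 x 60 = 6420
Total: 6420 + 25 = 6445

6445


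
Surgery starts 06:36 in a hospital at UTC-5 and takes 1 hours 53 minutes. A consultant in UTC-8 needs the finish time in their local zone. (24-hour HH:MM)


Start: 06:36 in UTC-5
Step 1 - add duration:
  minutes: 36 + 53 = 89 (carry 1h)
  hours: 6 + 1 + 1 = 8
  end in UTC-5: 08:29
Step 2 - convert UTC-5 -> UTC-8:
  offset difference: -8 - (-5) = -3 hours
  8 + (-3) = 5 -> mod 24 = 5
Result: 05:29 in UTC-8

05:29


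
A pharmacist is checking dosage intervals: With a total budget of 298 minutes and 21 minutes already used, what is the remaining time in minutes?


Total budget: 298 minutes
Time used: 21 minutes
Remaining: 298 - 21 = 277 minutes
Percent used: 7.0%
Percent remaining: 93.0%

277


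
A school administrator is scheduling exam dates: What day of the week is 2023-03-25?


Date: 2023-03-25
January 1, 2023 is a Sunday
Day of year: 84
Offset from Jan 1: 83 days
83 mod 7 = 6
Result: Saturday

Saturday


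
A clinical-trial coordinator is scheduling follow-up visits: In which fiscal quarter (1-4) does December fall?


Month: December (month 12)
Q1: January-March (months 1-3)
Q2: April-June (months 4-6)
Q3: July-September (months 7-9)
Q4: October-December (months 10-12)
Month 12 falls in Q4

4


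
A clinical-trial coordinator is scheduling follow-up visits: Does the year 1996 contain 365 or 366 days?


Year: 1996
Check leap year rules:
Divisible by 4? Yes
Divisible by 100? No
1996 is a leap year
Days: 366

366


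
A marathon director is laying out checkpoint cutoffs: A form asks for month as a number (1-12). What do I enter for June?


Calendar month order:
5. May
6. June <--
7. July
June is month number 6

6


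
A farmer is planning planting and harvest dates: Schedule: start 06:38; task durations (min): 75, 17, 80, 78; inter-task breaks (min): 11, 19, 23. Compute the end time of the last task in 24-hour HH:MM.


Start: 06:38 = 398 min from midnight
  after task 1 (75 min): 07:53
  after break (11 min): 08:04
  after task 2 (17 min): 08:21
  after break (19 min): 08:40
  after task 3 (80 min): 10:00
  after break (23 min): 10:23
  after task 4 (78 min): 11:41
Total elapsed: 303 minutes
End time: 11:41

11:41


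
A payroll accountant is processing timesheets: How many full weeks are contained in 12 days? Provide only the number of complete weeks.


Total days: 12
Days per week: 7
Division: 12 / 7 = 1 remainder 5
Complete weeks: 1
Remaining days: 5

1


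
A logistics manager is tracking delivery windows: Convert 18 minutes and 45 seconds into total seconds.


Minutes: 18
Seconds: 45
Convert minutes to seconds: 18 x 60 = 1080
Add remaining seconds: 1080 + 45 = 1125

1125


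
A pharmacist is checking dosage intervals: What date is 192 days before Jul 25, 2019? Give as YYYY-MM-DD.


Start: 2019-07-25
Subtracting 192 days
Days already passed in July: 25
After going back through July: 167 more days to subtract
June 2019: 30 days, 137 remaining
May 2019: 31 days, 106 remaining
April 2019: 30 days, 76 remaining
March 2019: 31 days, 45 remaining
Result: 2019-01-14

2019-01-14


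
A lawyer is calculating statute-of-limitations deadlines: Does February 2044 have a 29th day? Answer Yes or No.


Year: 2044
Divisible by 4? 2044 / 4 = 511.0 -> Yes
Divisible by 100? 2044 / 100 = 20.44 -> No
Divisible by 4 but not 100, so it IS a leap year

Yes


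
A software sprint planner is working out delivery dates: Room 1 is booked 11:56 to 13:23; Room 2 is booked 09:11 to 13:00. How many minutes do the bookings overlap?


Interval A: [716, 803] minutes from midnight
Interval B: [551, 780] minutes from midnight
Overlap start = max(716, 551) = 716
Overlap end = min(803, 780) = 780
Overlap = 780 - 716 = 64 minutes

64


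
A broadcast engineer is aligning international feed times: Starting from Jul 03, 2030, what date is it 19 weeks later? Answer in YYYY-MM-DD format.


Start: 2030-07-03
Weeks to add: 19
Convert to days: 19 x 7 = 133 days
Add 133 days to 2030-07-03
Result: 2030-11-13

2030-11-13


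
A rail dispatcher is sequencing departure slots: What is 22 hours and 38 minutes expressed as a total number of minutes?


Hours: 22
Minutes: 38
Convert hours to minutes: 22 x 60 = 1320
Add remaining minutes: 1320 + 38 = 1358

1358
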